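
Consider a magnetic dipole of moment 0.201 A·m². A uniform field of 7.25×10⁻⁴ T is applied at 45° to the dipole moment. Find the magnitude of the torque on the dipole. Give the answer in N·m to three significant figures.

Torque on a magnetic dipole: τ = mB sinθ.
τ = (0.201)(7.25×10⁻⁴)·sin45° = 1.030×10⁻⁴ N·m.

τ ≈ 1.03×10⁻⁴ N·m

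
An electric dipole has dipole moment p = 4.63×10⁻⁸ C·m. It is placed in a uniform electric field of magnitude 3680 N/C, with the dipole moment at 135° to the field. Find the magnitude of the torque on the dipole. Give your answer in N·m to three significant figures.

Torque on an electric dipole: τ = pE sinθ.
τ = (4.63×10⁻⁸)(3680)·sin135° = 1.205×10⁻⁴ N·m.

τ ≈ 1.20×10⁻⁴ N·m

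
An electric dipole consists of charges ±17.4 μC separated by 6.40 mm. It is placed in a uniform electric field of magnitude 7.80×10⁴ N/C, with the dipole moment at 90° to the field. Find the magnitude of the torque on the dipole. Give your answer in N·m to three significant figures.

τ ≈ 0.00869 N·m

Dipole moment p = qd = (1.74×10⁻⁵ C)(0.00640 m) = 1.114×10⁻⁷ C·m.
Torque on an electric dipole: τ = pE sinθ.
τ = (1.114×10⁻⁷)(7.80×10⁴)·sin90° = 0.008689 N·m.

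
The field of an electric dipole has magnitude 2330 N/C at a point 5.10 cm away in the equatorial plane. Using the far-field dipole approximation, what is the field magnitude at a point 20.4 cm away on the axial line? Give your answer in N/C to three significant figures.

Dipole fields scale as 1/r³ in the far field.
The axial field is twice the equatorial field at the same r, so the geometry factor is 2/1.
E₂ = E₁ · (2/1) · (r₁/r₂)³ = 2330 · 2 · (5.10/20.4)³.
(r₁/r₂)³ = (0.25)³ = 0.01562.
E₂ ≈ 72.81 N/C.

E ≈ 72.8 N/C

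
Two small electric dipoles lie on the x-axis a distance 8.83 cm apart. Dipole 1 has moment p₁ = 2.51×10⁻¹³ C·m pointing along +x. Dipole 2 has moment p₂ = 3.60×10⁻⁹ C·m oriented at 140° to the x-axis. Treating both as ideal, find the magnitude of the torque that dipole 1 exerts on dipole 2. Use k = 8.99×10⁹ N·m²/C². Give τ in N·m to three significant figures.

τ ≈ 1.52×10⁻⁸ N·m

The second dipole sits on the axis of the first, so the field there is axial: E₁ = 2kp₁/r³ along +x.
E₁ = 2(8.99×10⁹)(2.51×10⁻¹³)/(0.0883)³ = 6.555 N/C.
Torque on the second dipole: τ = p₂ E₁ sinθ.
τ = (3.60×10⁻⁹)(6.555)·sin140° = 1.517×10⁻⁸ N·m.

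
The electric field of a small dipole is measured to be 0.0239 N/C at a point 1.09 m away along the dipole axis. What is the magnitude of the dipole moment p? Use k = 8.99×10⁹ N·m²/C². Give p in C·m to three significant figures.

p ≈ 1.72×10⁻¹² C·m

On axis E = 2kp/r³, so p = Er³/(2k).
p = (0.0239)·(1.09)³ / (2·8.99×10⁹) = 1.721×10⁻¹² C·m.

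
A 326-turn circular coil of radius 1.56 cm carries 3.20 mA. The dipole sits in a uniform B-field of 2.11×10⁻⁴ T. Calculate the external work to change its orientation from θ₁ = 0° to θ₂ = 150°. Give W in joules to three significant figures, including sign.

m = NIA = NIπa² = 326·(0.00320)·π·(0.0156)² = 7.976×10⁻⁴ A·m².
W_ext = ΔU = −mB cosθ₂ + mB cosθ₁ = mB(cosθ₁ − cosθ₂).
W = (7.976×10⁻⁴)(2.11×10⁻⁴)·(cos0° − cos150°) = (1.683×10⁻⁷)·(+1.8660) = 3.140×10⁻⁷ J.

W ≈ 3.14×10⁻⁷ J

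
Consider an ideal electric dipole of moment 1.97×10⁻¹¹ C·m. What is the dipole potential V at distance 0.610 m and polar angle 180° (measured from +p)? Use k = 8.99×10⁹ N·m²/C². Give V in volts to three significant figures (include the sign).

V ≈ -0.476 V

The dipole potential is V = kp cosθ / r².
V = (8.99×10⁹)(1.97×10⁻¹¹)·cos180° / (0.610)² = -0.4760 V.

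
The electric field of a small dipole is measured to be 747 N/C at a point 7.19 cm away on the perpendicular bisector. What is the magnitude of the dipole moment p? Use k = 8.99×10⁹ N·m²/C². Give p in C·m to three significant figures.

In the equatorial plane E = kp/r³, so p = Er³/(k).
p = (747)·(0.0719)³ / (8.99×10⁹) = 3.088×10⁻¹¹ C·m.

p ≈ 3.09×10⁻¹¹ C·m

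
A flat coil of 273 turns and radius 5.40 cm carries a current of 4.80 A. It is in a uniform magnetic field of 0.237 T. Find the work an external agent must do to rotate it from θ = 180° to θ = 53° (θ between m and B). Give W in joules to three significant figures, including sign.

W ≈ -4.56 J

m = NIA = NIπa² = 273·(4.80)·π·(0.0540)² = 12.0 A·m².
W_ext = ΔU = −mB cosθ₂ + mB cosθ₁ = mB(cosθ₁ − cosθ₂).
W = (12.0)(0.237)·(cos180° − cos53°) = (2.844)·(-1.6018) = -4.556 J.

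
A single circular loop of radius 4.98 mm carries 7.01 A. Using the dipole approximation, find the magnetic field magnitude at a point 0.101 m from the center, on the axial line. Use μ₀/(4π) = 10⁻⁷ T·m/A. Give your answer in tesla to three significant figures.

B ≈ 1.06×10⁻⁷ T

Magnetic moment m = IA = Iπa² = (7.01)·π·(0.00498)² = 5.462×10⁻⁴ A·m².
On axis B = (μ₀/4π)·2m/r³.
B = 2·(10⁻⁷)·(5.462×10⁻⁴) / (0.101)³ = 1.060×10⁻⁷ T.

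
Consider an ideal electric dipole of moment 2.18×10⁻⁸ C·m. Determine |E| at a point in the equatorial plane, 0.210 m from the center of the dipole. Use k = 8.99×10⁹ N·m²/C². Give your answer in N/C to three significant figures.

E ≈ 2.12×10⁴ N/C

In the equatorial plane E = kp/r³.
E = (8.99×10⁹)(2.18×10⁻⁸) / (0.210)³ = 2.116×10⁴ N/C.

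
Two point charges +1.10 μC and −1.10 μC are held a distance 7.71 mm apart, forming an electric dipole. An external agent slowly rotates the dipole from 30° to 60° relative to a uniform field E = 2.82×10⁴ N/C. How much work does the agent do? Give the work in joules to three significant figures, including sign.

W ≈ 8.75×10⁻⁵ J

Dipole moment p = qd = (1.10×10⁻⁶ C)(0.00771 m) = 8.481×10⁻⁹ C·m.
W_ext = ΔU = U(θ₂) − U(θ₁) = −pE cosθ₂ − (−pE cosθ₁) = pE(cosθ₁ − cosθ₂).
W = (8.481×10⁻⁹)(2.82×10⁴)·(cos30° − cos60°) = (2.392×10⁻⁴)·(+0.3660) = 8.754×10⁻⁵ J.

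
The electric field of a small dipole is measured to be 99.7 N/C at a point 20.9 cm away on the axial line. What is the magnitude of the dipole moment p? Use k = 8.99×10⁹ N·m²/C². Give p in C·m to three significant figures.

p ≈ 5.06×10⁻¹¹ C·m

On axis E = 2kp/r³, so p = Er³/(2k).
p = (99.7)·(0.209)³ / (2·8.99×10⁹) = 5.062×10⁻¹¹ C·m.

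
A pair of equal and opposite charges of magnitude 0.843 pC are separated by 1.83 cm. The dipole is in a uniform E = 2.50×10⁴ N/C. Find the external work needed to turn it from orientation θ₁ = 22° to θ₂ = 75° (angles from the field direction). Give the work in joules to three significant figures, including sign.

W ≈ 2.58×10⁻¹⁰ J

Dipole moment p = qd = (8.43×10⁻¹³ C)(0.0183 m) = 1.543×10⁻¹⁴ C·m.
W_ext = ΔU = U(θ₂) − U(θ₁) = −pE cosθ₂ − (−pE cosθ₁) = pE(cosθ₁ − cosθ₂).
W = (1.543×10⁻¹⁴)(2.50×10⁴)·(cos22° − cos75°) = (3.858×10⁻¹⁰)·(+0.6684) = 2.578×10⁻¹⁰ J.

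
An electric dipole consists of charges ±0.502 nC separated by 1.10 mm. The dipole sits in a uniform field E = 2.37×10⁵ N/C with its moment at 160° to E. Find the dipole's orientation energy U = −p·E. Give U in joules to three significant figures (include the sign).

U ≈ 1.23×10⁻⁷ J

Dipole moment p = qd = (5.02×10⁻¹⁰ C)(0.00110 m) = 5.522×10⁻¹³ C·m.
U = −p·E = −pE cosθ.
U = −(5.522×10⁻¹³)(2.37×10⁵)·cos160° = 1.230×10⁻⁷ J.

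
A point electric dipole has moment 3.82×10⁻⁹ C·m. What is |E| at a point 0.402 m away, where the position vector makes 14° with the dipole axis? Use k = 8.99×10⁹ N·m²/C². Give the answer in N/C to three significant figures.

At angle θ the dipole field magnitude is E = (kp/r³)·√(1 + 3cos²θ).
kp/r³ = (8.99×10⁹)(3.82×10⁻⁹) / (0.402)³ = 528.6 N/C.
√(1 + 3cos²14°) = √(1 + 3·0.9415) = √3.8244 ≈ 1.9556.
E ≈ 528.6 × 1.956 = 1034 N/C.

E ≈ 1030 N/C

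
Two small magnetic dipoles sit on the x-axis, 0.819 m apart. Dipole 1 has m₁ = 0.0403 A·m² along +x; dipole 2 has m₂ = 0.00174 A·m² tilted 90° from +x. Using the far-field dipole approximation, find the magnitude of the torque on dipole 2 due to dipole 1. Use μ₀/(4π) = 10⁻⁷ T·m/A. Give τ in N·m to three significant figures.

τ ≈ 2.55×10⁻¹¹ N·m

Dipole B is on the axis of dipole A, so B₁ there is axial: B₁ = (μ₀/4π)·2m₁/r³ along +x.
B₁ = 2(10⁻⁷)(0.0403)/(0.819)³ = 1.467×10⁻⁸ T.
τ = m₂ B₁ sinθ.
τ = (0.00174)(1.467×10⁻⁸)·sin90° = 2.553×10⁻¹¹ N·m.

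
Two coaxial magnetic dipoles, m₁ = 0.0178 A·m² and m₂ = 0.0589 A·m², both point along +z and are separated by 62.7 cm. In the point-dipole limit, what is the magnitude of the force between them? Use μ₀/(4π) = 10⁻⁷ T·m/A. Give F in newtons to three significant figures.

F ≈ 4.07×10⁻⁹ N

On-axis B of dipole 1: B = (μ₀/4π)·2m₁/r³. Force on dipole 2: F = m₂·dB/dr.
dB/dr = −(μ₀/4π)·6m₁/r⁴, so |F| = (μ₀/4π)·6m₁m₂/r⁴.
F = 6(10⁻⁷)(0.0178)(0.0589)/(0.627)⁴ = 4.070×10⁻⁹ N.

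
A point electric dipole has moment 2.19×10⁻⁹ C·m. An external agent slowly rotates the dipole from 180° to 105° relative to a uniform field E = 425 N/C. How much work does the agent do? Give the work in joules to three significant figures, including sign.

W_ext = ΔU = U(θ₂) − U(θ₁) = −pE cosθ₂ − (−pE cosθ₁) = pE(cosθ₁ − cosθ₂).
W = (2.19×10⁻⁹)(425)·(cos180° − cos105°) = (9.308×10⁻⁷)·(-0.7412) = -6.899×10⁻⁷ J.

W ≈ -6.90×10⁻⁷ J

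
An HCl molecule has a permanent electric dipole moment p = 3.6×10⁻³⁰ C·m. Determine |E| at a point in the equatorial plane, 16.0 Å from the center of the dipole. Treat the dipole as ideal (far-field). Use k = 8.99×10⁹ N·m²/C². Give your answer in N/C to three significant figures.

On the perpendicular bisector E = kp/r³ (half the axial value at the same distance).
E = (8.99×10⁹)(3.60×10⁻³⁰) / (1.60×10⁻⁹)³ = 7.901×10⁶ N/C.

E ≈ 7.90×10⁶ N/C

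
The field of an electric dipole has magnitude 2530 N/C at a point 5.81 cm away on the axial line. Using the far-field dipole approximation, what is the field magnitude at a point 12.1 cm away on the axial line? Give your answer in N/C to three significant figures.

E ≈ 280 N/C

Dipole fields scale as 1/r³ in the far field; the geometry is the same at both points.
E₂ = E₁ · (r₁/r₂)³ = 2530 · (5.81/12.1)³.
(r₁/r₂)³ = (0.4802)³ = 0.1107.
E₂ ≈ 280.1 N/C.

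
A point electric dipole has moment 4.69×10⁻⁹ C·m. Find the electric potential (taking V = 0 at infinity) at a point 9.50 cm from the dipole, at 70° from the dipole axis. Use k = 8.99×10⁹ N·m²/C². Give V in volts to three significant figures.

The dipole potential is V = kp cosθ / r².
V = (8.99×10⁹)(4.69×10⁻⁹)·cos70° / (0.0950)² = 1598 V.

V ≈ 1600 V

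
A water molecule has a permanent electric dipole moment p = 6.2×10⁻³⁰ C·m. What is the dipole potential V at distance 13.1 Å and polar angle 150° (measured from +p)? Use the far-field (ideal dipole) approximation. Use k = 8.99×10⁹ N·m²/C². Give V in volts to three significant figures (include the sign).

The dipole potential is V = kp cosθ / r².
V = (8.99×10⁹)(6.20×10⁻³⁰)·cos150° / (1.31×10⁻⁹)² = -0.02813 V.

V ≈ -0.0281 V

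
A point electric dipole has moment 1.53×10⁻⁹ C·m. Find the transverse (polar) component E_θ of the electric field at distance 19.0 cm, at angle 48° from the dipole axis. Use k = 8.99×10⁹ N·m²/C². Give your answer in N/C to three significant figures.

For a dipole, E_θ = (kp sinθ)/r³.
kp/r³ = (8.99×10⁹)(1.53×10⁻⁹)/(0.190)³ = 2005 N/C.
E_θ = 2005·sin48° = 1490 N/C.

E_θ ≈ 1490 N/C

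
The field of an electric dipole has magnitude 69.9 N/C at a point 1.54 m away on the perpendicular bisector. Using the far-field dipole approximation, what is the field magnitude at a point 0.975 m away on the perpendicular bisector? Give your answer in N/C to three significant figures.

E ≈ 275 N/C

Dipole fields scale as 1/r³ in the far field; the geometry is the same at both points.
E₂ = E₁ · (r₁/r₂)³ = 69.9 · (1.54/0.975)³.
(r₁/r₂)³ = (1.579)³ = 3.94.
E₂ ≈ 275.4 N/C.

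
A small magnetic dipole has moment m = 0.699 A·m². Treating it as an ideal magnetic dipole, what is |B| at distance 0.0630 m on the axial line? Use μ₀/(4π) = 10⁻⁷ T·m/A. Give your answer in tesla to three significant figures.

On axis B = (μ₀/4π)·2m/r³.
B = 2·(10⁻⁷)·(0.699) / (0.0630)³ = 5.591×10⁻⁴ T.

B ≈ 5.59×10⁻⁴ T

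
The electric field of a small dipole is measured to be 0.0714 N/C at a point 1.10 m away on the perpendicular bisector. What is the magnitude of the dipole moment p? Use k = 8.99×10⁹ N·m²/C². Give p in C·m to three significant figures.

p ≈ 1.06×10⁻¹¹ C·m

In the equatorial plane E = kp/r³, so p = Er³/(k).
p = (0.0714)·(1.10)³ / (8.99×10⁹) = 1.057×10⁻¹¹ C·m.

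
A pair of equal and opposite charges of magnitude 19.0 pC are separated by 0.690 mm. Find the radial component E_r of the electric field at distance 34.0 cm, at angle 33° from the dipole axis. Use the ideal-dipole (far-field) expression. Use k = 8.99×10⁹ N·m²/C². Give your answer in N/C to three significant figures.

E_r ≈ 0.00503 N/C

Dipole moment p = qd = (1.90×10⁻¹¹ C)(6.90×10⁻⁴ m) = 1.311×10⁻¹⁴ C·m.
For a dipole, E_r = (2kp cosθ)/r³.
kp/r³ = (8.99×10⁹)(1.311×10⁻¹⁴)/(0.340)³ = 0.002999 N/C.
E_r = 2·0.002999·cos33° = 0.005030 N/C.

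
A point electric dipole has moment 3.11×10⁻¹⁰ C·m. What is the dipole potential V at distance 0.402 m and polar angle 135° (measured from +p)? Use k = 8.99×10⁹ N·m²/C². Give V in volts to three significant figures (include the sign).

V ≈ -12.2 V

The dipole potential is V = kp cosθ / r².
V = (8.99×10⁹)(3.11×10⁻¹⁰)·cos135° / (0.402)² = -12.23 V.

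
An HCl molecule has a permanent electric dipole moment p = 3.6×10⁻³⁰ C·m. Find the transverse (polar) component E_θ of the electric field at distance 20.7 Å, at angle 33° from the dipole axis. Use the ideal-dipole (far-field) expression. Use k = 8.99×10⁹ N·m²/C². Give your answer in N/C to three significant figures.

E_θ ≈ 1.99×10⁶ N/C

For a dipole, E_θ = (kp sinθ)/r³.
kp/r³ = (8.99×10⁹)(3.60×10⁻³⁰)/(2.07×10⁻⁹)³ = 3.649×10⁶ N/C.
E_θ = 3.649×10⁶·sin33° = 1.987×10⁶ N/C.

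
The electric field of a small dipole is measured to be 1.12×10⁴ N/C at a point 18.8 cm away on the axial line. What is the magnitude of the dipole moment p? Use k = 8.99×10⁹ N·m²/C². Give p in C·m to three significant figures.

p ≈ 4.14×10⁻⁹ C·m

On axis E = 2kp/r³, so p = Er³/(2k).
p = (1.12×10⁴)·(0.188)³ / (2·8.99×10⁹) = 4.139×10⁻⁹ C·m.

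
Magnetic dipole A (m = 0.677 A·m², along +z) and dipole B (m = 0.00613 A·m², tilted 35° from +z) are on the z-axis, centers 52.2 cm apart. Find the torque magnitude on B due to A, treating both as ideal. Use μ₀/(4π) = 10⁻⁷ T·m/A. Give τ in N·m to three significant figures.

τ ≈ 3.35×10⁻⁹ N·m

Dipole B is on the axis of dipole A, so B₁ there is axial: B₁ = (μ₀/4π)·2m₁/r³ along +z.
B₁ = 2(10⁻⁷)(0.677)/(0.522)³ = 9.519×10⁻⁷ T.
τ = m₂ B₁ sinθ.
τ = (0.00613)(9.519×10⁻⁷)·sin35° = 3.347×10⁻⁹ N·m.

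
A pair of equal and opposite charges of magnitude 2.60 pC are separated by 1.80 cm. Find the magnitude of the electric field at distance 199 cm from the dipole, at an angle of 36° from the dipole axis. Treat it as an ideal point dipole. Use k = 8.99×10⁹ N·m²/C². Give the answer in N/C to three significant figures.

E ≈ 9.19×10⁻⁵ N/C

Dipole moment p = qd = (2.60×10⁻¹² C)(0.0180 m) = 4.68×10⁻¹⁴ C·m.
At angle θ the dipole field magnitude is E = (kp/r³)·√(1 + 3cos²θ).
kp/r³ = (8.99×10⁹)(4.68×10⁻¹⁴) / (1.99)³ = 5.339×10⁻⁵ N/C.
√(1 + 3cos²36°) = √(1 + 3·0.6545) = √2.9635 ≈ 1.7215.
E ≈ 5.339×10⁻⁵ × 1.721 = 9.191×10⁻⁵ N/C.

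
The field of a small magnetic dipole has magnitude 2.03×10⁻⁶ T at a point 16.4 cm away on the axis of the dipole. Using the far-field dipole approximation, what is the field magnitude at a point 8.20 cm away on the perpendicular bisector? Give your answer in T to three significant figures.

B ≈ 8.12×10⁻⁶ T

Dipole fields scale as 1/r³ in the far field.
The axial field is twice the equatorial field at the same r, so the geometry factor is 1/2.
B₂ = B₁ · (1/2) · (r₁/r₂)³ = 2.03×10⁻⁶ · 0.5 · (16.4/8.20)³.
(r₁/r₂)³ = (2)³ = 8.
B₂ ≈ 8.120×10⁻⁶ T.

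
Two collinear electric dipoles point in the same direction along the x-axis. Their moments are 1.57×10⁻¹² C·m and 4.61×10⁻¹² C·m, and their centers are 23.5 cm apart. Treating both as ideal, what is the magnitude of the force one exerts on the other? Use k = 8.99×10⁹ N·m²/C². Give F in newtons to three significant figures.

On-axis field of dipole 1 at distance r: E = 2kp₁/r³. Force on dipole 2 is F = p₂·dE/dr (gradient along axis).
dE/dr = −6kp₁/r⁴, so |F| = 6kp₁p₂/r⁴ (attractive for aligned moments).
F = 6(8.99×10⁹)(1.57×10⁻¹²)(4.61×10⁻¹²)/(0.235)⁴ = 1.280×10⁻¹⁰ N.

F ≈ 1.28×10⁻¹⁰ N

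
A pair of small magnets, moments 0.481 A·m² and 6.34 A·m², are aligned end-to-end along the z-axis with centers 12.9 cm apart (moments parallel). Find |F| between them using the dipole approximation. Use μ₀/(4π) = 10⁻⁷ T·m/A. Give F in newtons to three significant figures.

On-axis B of dipole 1: B = (μ₀/4π)·2m₁/r³. Force on dipole 2: F = m₂·dB/dr.
dB/dr = −(μ₀/4π)·6m₁/r⁴, so |F| = (μ₀/4π)·6m₁m₂/r⁴.
F = 6(10⁻⁷)(0.481)(6.34)/(0.129)⁴ = 0.006607 N.

F ≈ 0.00661 N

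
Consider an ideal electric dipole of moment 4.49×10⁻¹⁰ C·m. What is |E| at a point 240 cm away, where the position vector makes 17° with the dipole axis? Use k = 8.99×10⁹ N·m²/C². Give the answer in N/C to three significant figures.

E ≈ 0.565 N/C

At angle θ the dipole field magnitude is E = (kp/r³)·√(1 + 3cos²θ).
kp/r³ = (8.99×10⁹)(4.49×10⁻¹⁰) / (2.40)³ = 0.2920 N/C.
√(1 + 3cos²17°) = √(1 + 3·0.9145) = √3.7436 ≈ 1.9348.
E ≈ 0.2920 × 1.935 = 0.5650 N/C.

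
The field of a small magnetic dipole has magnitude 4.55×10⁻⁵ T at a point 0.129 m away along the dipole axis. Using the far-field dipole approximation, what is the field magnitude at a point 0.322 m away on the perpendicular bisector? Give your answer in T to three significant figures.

B ≈ 1.46×10⁻⁶ T

Dipole fields scale as 1/r³ in the far field.
The axial field is twice the equatorial field at the same r, so the geometry factor is 1/2.
B₂ = B₁ · (1/2) · (r₁/r₂)³ = 4.55×10⁻⁵ · 0.5 · (0.129/0.322)³.
(r₁/r₂)³ = (0.4006)³ = 0.0643.
B₂ ≈ 1.463×10⁻⁶ T.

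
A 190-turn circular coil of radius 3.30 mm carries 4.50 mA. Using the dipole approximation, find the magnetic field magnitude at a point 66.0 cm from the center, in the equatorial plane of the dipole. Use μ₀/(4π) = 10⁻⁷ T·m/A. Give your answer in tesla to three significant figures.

B ≈ 1.02×10⁻¹¹ T

m = NIA = NIπa² = 190·(0.00450)·π·(0.00330)² = 2.925×10⁻⁵ A·m².
In the equatorial plane B = (μ₀/4π)·m/r³ (half the axial value).
B = (10⁻⁷)·(2.925×10⁻⁵) / (0.660)³ = 1.017×10⁻¹¹ T.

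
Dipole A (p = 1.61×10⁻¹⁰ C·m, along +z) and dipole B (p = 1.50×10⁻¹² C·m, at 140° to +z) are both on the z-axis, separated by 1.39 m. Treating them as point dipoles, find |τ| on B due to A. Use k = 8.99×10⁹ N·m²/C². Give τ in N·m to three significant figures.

τ ≈ 1.04×10⁻¹² N·m

The second dipole sits on the axis of the first, so the field there is axial: E₁ = 2kp₁/r³ along +z.
E₁ = 2(8.99×10⁹)(1.61×10⁻¹⁰)/(1.39)³ = 1.078 N/C.
Torque on the second dipole: τ = p₂ E₁ sinθ.
τ = (1.50×10⁻¹²)(1.078)·sin140° = 1.039×10⁻¹² N·m.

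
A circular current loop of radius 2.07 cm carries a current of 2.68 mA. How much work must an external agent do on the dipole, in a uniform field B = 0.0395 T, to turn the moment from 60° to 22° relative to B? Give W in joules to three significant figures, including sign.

Magnetic moment m = IA = Iπa² = (0.00268)·π·(0.0207)² = 3.608×10⁻⁶ A·m².
W_ext = ΔU = −mB cosθ₂ + mB cosθ₁ = mB(cosθ₁ − cosθ₂).
W = (3.608×10⁻⁶)(0.0395)·(cos60° − cos22°) = (1.425×10⁻⁷)·(-0.4272) = -6.088×10⁻⁸ J.

W ≈ -6.09×10⁻⁸ J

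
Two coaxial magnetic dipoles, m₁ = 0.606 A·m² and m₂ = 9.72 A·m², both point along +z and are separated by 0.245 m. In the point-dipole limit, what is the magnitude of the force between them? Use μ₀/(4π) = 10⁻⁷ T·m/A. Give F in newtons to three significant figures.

F ≈ 9.81×10⁻⁴ N

On-axis B of dipole 1: B = (μ₀/4π)·2m₁/r³. Force on dipole 2: F = m₂·dB/dr.
dB/dr = −(μ₀/4π)·6m₁/r⁴, so |F| = (μ₀/4π)·6m₁m₂/r⁴.
F = 6(10⁻⁷)(0.606)(9.72)/(0.245)⁴ = 9.809×10⁻⁴ N.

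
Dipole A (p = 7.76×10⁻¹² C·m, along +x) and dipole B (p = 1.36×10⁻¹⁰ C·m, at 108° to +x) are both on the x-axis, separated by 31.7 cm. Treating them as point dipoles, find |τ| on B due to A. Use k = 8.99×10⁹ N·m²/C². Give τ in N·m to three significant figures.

The second dipole sits on the axis of the first, so the field there is axial: E₁ = 2kp₁/r³ along +x.
E₁ = 2(8.99×10⁹)(7.76×10⁻¹²)/(0.317)³ = 4.380 N/C.
Torque on the second dipole: τ = p₂ E₁ sinθ.
τ = (1.36×10⁻¹⁰)(4.380)·sin108° = 5.665×10⁻¹⁰ N·m.

τ ≈ 5.67×10⁻¹⁰ N·m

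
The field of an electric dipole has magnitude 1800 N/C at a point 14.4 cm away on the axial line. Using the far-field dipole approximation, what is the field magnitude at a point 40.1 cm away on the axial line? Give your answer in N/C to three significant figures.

Dipole fields scale as 1/r³ in the far field; the geometry is the same at both points.
E₂ = E₁ · (r₁/r₂)³ = 1800 · (14.4/40.1)³.
(r₁/r₂)³ = (0.3591)³ = 0.04631.
E₂ ≈ 83.35 N/C.

E ≈ 83.4 N/C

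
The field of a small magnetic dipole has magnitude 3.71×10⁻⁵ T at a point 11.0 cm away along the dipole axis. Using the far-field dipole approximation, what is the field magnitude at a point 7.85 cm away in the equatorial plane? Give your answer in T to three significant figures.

B ≈ 5.10×10⁻⁵ T

Dipole fields scale as 1/r³ in the far field.
The axial field is twice the equatorial field at the same r, so the geometry factor is 1/2.
B₂ = B₁ · (1/2) · (r₁/r₂)³ = 3.71×10⁻⁵ · 0.5 · (11.0/7.85)³.
(r₁/r₂)³ = (1.401)³ = 2.751.
B₂ ≈ 5.104×10⁻⁵ T.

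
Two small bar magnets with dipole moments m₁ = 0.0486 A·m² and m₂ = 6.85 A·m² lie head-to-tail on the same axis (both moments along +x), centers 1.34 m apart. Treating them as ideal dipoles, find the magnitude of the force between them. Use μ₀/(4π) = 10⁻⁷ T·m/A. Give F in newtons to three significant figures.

On-axis B of dipole 1: B = (μ₀/4π)·2m₁/r³. Force on dipole 2: F = m₂·dB/dr.
dB/dr = −(μ₀/4π)·6m₁/r⁴, so |F| = (μ₀/4π)·6m₁m₂/r⁴.
F = 6(10⁻⁷)(0.0486)(6.85)/(1.34)⁴ = 6.195×10⁻⁸ N.

F ≈ 6.20×10⁻⁸ N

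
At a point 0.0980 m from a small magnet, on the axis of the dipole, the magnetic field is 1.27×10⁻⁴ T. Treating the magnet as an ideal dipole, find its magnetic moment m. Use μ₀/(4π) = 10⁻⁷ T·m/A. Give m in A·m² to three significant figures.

m ≈ 0.598 A·m²

On axis B = (μ₀/4π)·2m/r³, so m = Br³·4π/(μ₀·2).
m = (1.27×10⁻⁴)·(0.0980)³ / (2·10⁻⁷) = 0.5977 A·m².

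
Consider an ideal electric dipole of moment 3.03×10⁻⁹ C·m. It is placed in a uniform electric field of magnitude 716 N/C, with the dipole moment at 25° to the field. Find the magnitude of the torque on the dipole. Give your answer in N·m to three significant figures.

τ ≈ 9.17×10⁻⁷ N·m

Torque on an electric dipole: τ = pE sinθ.
τ = (3.03×10⁻⁹)(716)·sin25° = 9.169×10⁻⁷ N·m.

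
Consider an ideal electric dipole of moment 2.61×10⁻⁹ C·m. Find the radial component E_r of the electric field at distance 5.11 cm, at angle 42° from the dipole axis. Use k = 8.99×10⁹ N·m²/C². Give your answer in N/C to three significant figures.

E_r ≈ 2.61×10⁵ N/C

For a dipole, E_r = (2kp cosθ)/r³.
kp/r³ = (8.99×10⁹)(2.61×10⁻⁹)/(0.0511)³ = 1.758×10⁵ N/C.
E_r = 2·1.758×10⁵·cos42° = 2.614×10⁵ N/C.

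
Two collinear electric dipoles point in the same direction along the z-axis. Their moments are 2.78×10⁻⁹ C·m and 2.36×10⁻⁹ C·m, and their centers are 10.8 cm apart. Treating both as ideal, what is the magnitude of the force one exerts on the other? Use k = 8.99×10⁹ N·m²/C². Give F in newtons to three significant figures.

On-axis field of dipole 1 at distance r: E = 2kp₁/r³. Force on dipole 2 is F = p₂·dE/dr (gradient along axis).
dE/dr = −6kp₁/r⁴, so |F| = 6kp₁p₂/r⁴ (attractive for aligned moments).
F = 6(8.99×10⁹)(2.78×10⁻⁹)(2.36×10⁻⁹)/(0.108)⁴ = 0.002601 N.

F ≈ 0.00260 N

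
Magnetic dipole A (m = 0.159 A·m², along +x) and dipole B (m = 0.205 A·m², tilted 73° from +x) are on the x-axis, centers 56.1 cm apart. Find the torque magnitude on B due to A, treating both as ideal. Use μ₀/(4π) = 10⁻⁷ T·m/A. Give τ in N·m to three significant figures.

Dipole B is on the axis of dipole A, so B₁ there is axial: B₁ = (μ₀/4π)·2m₁/r³ along +x.
B₁ = 2(10⁻⁷)(0.159)/(0.561)³ = 1.801×10⁻⁷ T.
τ = m₂ B₁ sinθ.
τ = (0.205)(1.801×10⁻⁷)·sin73° = 3.531×10⁻⁸ N·m.

τ ≈ 3.53×10⁻⁸ N·m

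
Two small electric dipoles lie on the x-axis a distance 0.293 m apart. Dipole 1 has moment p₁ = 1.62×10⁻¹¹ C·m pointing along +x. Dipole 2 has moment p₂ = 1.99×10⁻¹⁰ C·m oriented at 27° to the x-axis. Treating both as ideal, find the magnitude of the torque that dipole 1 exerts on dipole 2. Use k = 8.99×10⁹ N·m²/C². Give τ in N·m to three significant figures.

τ ≈ 1.05×10⁻⁹ N·m

The second dipole sits on the axis of the first, so the field there is axial: E₁ = 2kp₁/r³ along +x.
E₁ = 2(8.99×10⁹)(1.62×10⁻¹¹)/(0.293)³ = 11.58 N/C.
Torque on the second dipole: τ = p₂ E₁ sinθ.
τ = (1.99×10⁻¹⁰)(11.58)·sin27° = 1.046×10⁻⁹ N·m.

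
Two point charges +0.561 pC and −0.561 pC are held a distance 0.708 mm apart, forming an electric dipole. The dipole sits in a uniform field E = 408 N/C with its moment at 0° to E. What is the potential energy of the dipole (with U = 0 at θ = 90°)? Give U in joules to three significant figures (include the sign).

Dipole moment p = qd = (5.61×10⁻¹³ C)(7.08×10⁻⁴ m) = 3.972×10⁻¹⁶ C·m.
U = −p·E = −pE cosθ.
U = −(3.972×10⁻¹⁶)(408)·cos0° = -1.621×10⁻¹³ J.

U ≈ -1.62×10⁻¹³ J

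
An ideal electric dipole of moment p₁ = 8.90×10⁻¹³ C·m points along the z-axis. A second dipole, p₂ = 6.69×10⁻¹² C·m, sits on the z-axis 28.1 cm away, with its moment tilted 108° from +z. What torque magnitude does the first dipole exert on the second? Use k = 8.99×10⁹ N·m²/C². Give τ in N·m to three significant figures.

τ ≈ 4.59×10⁻¹² N·m

The second dipole sits on the axis of the first, so the field there is axial: E₁ = 2kp₁/r³ along +z.
E₁ = 2(8.99×10⁹)(8.90×10⁻¹³)/(0.281)³ = 0.7212 N/C.
Torque on the second dipole: τ = p₂ E₁ sinθ.
τ = (6.69×10⁻¹²)(0.7212)·sin108° = 4.589×10⁻¹² N·m.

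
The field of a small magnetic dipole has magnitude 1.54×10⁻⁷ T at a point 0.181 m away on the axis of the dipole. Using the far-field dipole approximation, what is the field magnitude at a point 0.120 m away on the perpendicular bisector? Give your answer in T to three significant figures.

Dipole fields scale as 1/r³ in the far field.
The axial field is twice the equatorial field at the same r, so the geometry factor is 1/2.
B₂ = B₁ · (1/2) · (r₁/r₂)³ = 1.54×10⁻⁷ · 0.5 · (0.181/0.120)³.
(r₁/r₂)³ = (1.508)³ = 3.432.
B₂ ≈ 2.642×10⁻⁷ T.

B ≈ 2.64×10⁻⁷ T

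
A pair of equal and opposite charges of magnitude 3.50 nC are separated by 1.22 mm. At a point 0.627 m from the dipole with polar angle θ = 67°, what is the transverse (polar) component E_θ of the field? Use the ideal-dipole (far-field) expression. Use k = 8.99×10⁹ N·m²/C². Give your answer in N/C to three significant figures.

Dipole moment p = qd = (3.50×10⁻⁹ C)(0.00122 m) = 4.27×10⁻¹² C·m.
For a dipole, E_θ = (kp sinθ)/r³.
kp/r³ = (8.99×10⁹)(4.27×10⁻¹²)/(0.627)³ = 0.1557 N/C.
E_θ = 0.1557·sin67° = 0.1434 N/C.

E_θ ≈ 0.143 N/C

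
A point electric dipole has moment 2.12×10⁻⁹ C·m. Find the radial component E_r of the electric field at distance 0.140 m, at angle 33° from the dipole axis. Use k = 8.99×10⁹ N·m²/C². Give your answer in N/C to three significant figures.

For a dipole, E_r = (2kp cosθ)/r³.
kp/r³ = (8.99×10⁹)(2.12×10⁻⁹)/(0.140)³ = 6946 N/C.
E_r = 2·6946·cos33° = 1.165×10⁴ N/C.

E_r ≈ 1.17×10⁴ N/C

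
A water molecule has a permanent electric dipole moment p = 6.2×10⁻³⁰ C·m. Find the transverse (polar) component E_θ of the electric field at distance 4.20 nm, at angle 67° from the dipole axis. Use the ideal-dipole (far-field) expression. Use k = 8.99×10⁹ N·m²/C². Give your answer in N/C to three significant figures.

For a dipole, E_θ = (kp sinθ)/r³.
kp/r³ = (8.99×10⁹)(6.20×10⁻³⁰)/(4.20×10⁻⁹)³ = 7.523×10⁵ N/C.
E_θ = 7.523×10⁵·sin67° = 6.925×10⁵ N/C.

E_θ ≈ 6.93×10⁵ N/C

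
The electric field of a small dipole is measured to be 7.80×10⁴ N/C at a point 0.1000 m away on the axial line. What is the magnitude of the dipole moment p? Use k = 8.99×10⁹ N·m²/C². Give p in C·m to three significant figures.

p ≈ 4.34×10⁻⁹ C·m

On axis E = 2kp/r³, so p = Er³/(2k).
p = (7.80×10⁴)·(0.100)³ / (2·8.99×10⁹) = 4.338×10⁻⁹ C·m.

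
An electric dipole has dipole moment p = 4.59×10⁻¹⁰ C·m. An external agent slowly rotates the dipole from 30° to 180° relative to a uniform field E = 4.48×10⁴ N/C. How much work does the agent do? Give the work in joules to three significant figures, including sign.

W_ext = ΔU = U(θ₂) − U(θ₁) = −pE cosθ₂ − (−pE cosθ₁) = pE(cosθ₁ − cosθ₂).
W = (4.59×10⁻¹⁰)(4.48×10⁴)·(cos30° − cos180°) = (2.056×10⁻⁵)·(+1.8660) = 3.837×10⁻⁵ J.

W ≈ 3.84×10⁻⁵ J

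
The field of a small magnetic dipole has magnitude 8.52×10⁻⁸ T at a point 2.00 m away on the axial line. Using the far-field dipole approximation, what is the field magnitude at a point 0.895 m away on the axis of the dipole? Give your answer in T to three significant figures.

B ≈ 9.51×10⁻⁷ T

Dipole fields scale as 1/r³ in the far field; the geometry is the same at both points.
B₂ = B₁ · (r₁/r₂)³ = 8.52×10⁻⁸ · (2.00/0.895)³.
(r₁/r₂)³ = (2.235)³ = 11.16.
B₂ ≈ 9.507×10⁻⁷ T.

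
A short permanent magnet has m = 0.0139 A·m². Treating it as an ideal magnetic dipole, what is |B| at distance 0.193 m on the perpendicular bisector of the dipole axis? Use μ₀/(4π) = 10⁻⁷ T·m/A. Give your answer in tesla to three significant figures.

In the equatorial plane B = (μ₀/4π)·m/r³ (half the axial value).
B = (10⁻⁷)·(0.0139) / (0.193)³ = 1.933×10⁻⁷ T.

B ≈ 1.93×10⁻⁷ T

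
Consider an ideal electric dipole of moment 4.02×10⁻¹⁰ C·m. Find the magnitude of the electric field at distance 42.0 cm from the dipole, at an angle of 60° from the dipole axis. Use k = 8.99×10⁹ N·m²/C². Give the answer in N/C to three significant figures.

At angle θ the dipole field magnitude is E = (kp/r³)·√(1 + 3cos²θ).
kp/r³ = (8.99×10⁹)(4.02×10⁻¹⁰) / (0.420)³ = 48.78 N/C.
√(1 + 3cos²60°) = √(1 + 3·0.2500) = √1.7500 ≈ 1.3229.
E ≈ 48.78 × 1.323 = 64.53 N/C.

E ≈ 64.5 N/C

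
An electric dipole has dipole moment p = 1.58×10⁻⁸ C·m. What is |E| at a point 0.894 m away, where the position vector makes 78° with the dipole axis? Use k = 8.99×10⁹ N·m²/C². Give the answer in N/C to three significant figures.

E ≈ 211 N/C

At angle θ the dipole field magnitude is E = (kp/r³)·√(1 + 3cos²θ).
kp/r³ = (8.99×10⁹)(1.58×10⁻⁸) / (0.894)³ = 198.8 N/C.
√(1 + 3cos²78°) = √(1 + 3·0.0432) = √1.1297 ≈ 1.0629.
E ≈ 198.8 × 1.063 = 211.3 N/C.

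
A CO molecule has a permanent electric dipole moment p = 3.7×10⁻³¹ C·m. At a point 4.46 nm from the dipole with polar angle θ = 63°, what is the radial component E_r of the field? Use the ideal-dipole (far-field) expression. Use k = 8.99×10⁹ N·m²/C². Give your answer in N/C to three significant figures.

E_r ≈ 3.40×10⁴ N/C

For a dipole, E_r = (2kp cosθ)/r³.
kp/r³ = (8.99×10⁹)(3.70×10⁻³¹)/(4.46×10⁻⁹)³ = 3.749×10⁴ N/C.
E_r = 2·3.749×10⁴·cos63° = 3.404×10⁴ N/C.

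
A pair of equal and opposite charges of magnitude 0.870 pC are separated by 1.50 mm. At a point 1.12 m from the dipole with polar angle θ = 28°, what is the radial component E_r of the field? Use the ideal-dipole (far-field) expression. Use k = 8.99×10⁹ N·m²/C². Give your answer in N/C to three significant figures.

Dipole moment p = qd = (8.70×10⁻¹³ C)(0.00150 m) = 1.305×10⁻¹⁵ C·m.
For a dipole, E_r = (2kp cosθ)/r³.
kp/r³ = (8.99×10⁹)(1.305×10⁻¹⁵)/(1.12)³ = 8.351×10⁻⁶ N/C.
E_r = 2·8.351×10⁻⁶·cos28° = 1.475×10⁻⁵ N/C.

E_r ≈ 1.47×10⁻⁵ N/C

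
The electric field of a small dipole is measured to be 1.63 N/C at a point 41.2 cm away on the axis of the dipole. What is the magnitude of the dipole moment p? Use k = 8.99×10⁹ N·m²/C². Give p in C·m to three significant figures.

p ≈ 6.34×10⁻¹² C·m

On axis E = 2kp/r³, so p = Er³/(2k).
p = (1.63)·(0.412)³ / (2·8.99×10⁹) = 6.340×10⁻¹² C·m.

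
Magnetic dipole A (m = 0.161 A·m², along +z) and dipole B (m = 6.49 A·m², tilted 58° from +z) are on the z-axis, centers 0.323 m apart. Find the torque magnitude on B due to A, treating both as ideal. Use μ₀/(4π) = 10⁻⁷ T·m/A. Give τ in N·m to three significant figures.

Dipole B is on the axis of dipole A, so B₁ there is axial: B₁ = (μ₀/4π)·2m₁/r³ along +z.
B₁ = 2(10⁻⁷)(0.161)/(0.323)³ = 9.555×10⁻⁷ T.
τ = m₂ B₁ sinθ.
τ = (6.49)(9.555×10⁻⁷)·sin58° = 5.259×10⁻⁶ N·m.

τ ≈ 5.26×10⁻⁶ N·m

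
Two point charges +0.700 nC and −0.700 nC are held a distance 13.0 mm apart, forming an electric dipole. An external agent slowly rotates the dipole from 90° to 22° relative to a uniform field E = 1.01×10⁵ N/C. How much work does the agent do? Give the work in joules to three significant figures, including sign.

W ≈ -8.52×10⁻⁷ J

Dipole moment p = qd = (7.00×10⁻¹⁰ C)(0.0130 m) = 9.10×10⁻¹² C·m.
W_ext = ΔU = U(θ₂) − U(θ₁) = −pE cosθ₂ − (−pE cosθ₁) = pE(cosθ₁ − cosθ₂).
W = (9.10×10⁻¹²)(1.01×10⁵)·(cos90° − cos22°) = (9.191×10⁻⁷)·(-0.9272) = -8.522×10⁻⁷ J.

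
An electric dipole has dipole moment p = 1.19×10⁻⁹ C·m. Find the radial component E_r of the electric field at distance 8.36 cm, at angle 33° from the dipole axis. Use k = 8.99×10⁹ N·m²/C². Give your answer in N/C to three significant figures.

For a dipole, E_r = (2kp cosθ)/r³.
kp/r³ = (8.99×10⁹)(1.19×10⁻⁹)/(0.0836)³ = 1.831×10⁴ N/C.
E_r = 2·1.831×10⁴·cos33° = 3.071×10⁴ N/C.

E_r ≈ 3.07×10⁴ N/C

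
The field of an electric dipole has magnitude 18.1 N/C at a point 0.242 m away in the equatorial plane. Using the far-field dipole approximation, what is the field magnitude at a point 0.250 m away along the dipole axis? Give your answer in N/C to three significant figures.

Dipole fields scale as 1/r³ in the far field.
The axial field is twice the equatorial field at the same r, so the geometry factor is 2/1.
E₂ = E₁ · (2/1) · (r₁/r₂)³ = 18.1 · 2 · (0.242/0.250)³.
(r₁/r₂)³ = (0.968)³ = 0.907.
E₂ ≈ 32.83 N/C.

E ≈ 32.8 N/C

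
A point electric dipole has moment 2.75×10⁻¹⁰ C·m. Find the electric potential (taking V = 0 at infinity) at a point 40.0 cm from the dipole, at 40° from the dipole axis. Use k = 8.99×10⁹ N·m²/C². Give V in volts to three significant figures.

The dipole potential is V = kp cosθ / r².
V = (8.99×10⁹)(2.75×10⁻¹⁰)·cos40° / (0.400)² = 11.84 V.

V ≈ 11.8 V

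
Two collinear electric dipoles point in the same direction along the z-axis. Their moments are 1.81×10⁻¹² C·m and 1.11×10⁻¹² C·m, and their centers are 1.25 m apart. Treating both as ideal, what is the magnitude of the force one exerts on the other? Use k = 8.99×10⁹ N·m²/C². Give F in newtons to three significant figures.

On-axis field of dipole 1 at distance r: E = 2kp₁/r³. Force on dipole 2 is F = p₂·dE/dr (gradient along axis).
dE/dr = −6kp₁/r⁴, so |F| = 6kp₁p₂/r⁴ (attractive for aligned moments).
F = 6(8.99×10⁹)(1.81×10⁻¹²)(1.11×10⁻¹²)/(1.25)⁴ = 4.439×10⁻¹⁴ N.

F ≈ 4.44×10⁻¹⁴ N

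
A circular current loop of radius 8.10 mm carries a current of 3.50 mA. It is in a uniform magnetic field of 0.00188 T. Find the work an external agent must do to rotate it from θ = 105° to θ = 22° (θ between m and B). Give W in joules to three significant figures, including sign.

W ≈ -1.61×10⁻⁹ J

Magnetic moment m = IA = Iπa² = (0.00350)·π·(0.00810)² = 7.214×10⁻⁷ A·m².
W_ext = ΔU = −mB cosθ₂ + mB cosθ₁ = mB(cosθ₁ − cosθ₂).
W = (7.214×10⁻⁷)(0.00188)·(cos105° − cos22°) = (1.356×10⁻⁹)·(-1.1860) = -1.608×10⁻⁹ J.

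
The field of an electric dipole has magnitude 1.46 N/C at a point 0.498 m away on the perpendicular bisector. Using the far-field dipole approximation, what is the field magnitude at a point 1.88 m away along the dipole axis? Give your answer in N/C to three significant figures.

E ≈ 0.0543 N/C

Dipole fields scale as 1/r³ in the far field.
The axial field is twice the equatorial field at the same r, so the geometry factor is 2/1.
E₂ = E₁ · (2/1) · (r₁/r₂)³ = 1.46 · 2 · (0.498/1.88)³.
(r₁/r₂)³ = (0.2649)³ = 0.01859.
E₂ ≈ 0.05427 N/C.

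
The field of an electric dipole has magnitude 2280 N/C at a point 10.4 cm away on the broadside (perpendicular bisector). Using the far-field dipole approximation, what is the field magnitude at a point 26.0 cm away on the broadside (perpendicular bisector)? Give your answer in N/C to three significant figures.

Dipole fields scale as 1/r³ in the far field; the geometry is the same at both points.
E₂ = E₁ · (r₁/r₂)³ = 2280 · (10.4/26.0)³.
(r₁/r₂)³ = (0.4)³ = 0.064.
E₂ ≈ 145.9 N/C.

E ≈ 146 N/C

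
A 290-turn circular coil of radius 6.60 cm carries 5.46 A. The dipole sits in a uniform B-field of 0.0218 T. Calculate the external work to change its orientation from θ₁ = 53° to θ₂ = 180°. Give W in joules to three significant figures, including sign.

m = NIA = NIπa² = 290·(5.46)·π·(0.0660)² = 21.67 A·m².
W_ext = ΔU = −mB cosθ₂ + mB cosθ₁ = mB(cosθ₁ − cosθ₂).
W = (21.67)(0.0218)·(cos53° − cos180°) = (0.4724)·(+1.6018) = 0.7567 J.

W ≈ 0.757 J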